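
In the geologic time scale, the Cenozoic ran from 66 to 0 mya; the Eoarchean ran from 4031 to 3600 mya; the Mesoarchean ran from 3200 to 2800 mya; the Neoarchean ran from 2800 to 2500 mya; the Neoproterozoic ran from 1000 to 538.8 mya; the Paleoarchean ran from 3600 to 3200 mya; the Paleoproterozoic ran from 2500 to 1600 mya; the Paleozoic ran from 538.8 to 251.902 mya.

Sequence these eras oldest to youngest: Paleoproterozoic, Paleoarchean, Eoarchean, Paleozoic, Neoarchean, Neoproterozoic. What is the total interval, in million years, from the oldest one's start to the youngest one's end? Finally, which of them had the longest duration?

From the excerpt: Paleoproterozoic 2500–1600; Paleoarchean 3600–3200; Eoarchean 4031–3600; Paleozoic 538.8–251.902; Neoarchean 2800–2500; Neoproterozoic 1000–538.8 (Ma).
Larger Ma is earlier, so the oldest is Eoarchean and the youngest is Paleozoic; oldest to youngest: Eoarchean, Paleoarchean, Neoarchean, Paleoproterozoic, Neoproterozoic, Paleozoic.
Oldest start 4031 minus youngest end 251.902 gives 3779.098 Myr overall.
Individual lengths (start − end): Neoproterozoic 461.2; Neoarchean 300; Paleoarchean 400; Eoarchean 431; Paleoproterozoic 900; Paleozoic 286.898. The largest is Paleoproterozoic at 900 Myr.

Eoarchean, Paleoarchean, Neoarchean, Paleoproterozoic, Neoproterozoic, Paleozoic; total span 3779.098 Myr; longest is Paleoproterozoic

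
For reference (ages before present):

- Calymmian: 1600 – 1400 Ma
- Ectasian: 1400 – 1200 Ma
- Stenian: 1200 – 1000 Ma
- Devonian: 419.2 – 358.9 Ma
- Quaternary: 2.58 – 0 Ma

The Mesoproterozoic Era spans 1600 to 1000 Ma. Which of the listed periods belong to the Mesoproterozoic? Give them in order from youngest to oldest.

Stenian, Ectasian, Calymmian

Periods with both bounds inside 1600–1000 Ma: Stenian (1200–1000), Ectasian (1400–1200), Calymmian (1600–1400).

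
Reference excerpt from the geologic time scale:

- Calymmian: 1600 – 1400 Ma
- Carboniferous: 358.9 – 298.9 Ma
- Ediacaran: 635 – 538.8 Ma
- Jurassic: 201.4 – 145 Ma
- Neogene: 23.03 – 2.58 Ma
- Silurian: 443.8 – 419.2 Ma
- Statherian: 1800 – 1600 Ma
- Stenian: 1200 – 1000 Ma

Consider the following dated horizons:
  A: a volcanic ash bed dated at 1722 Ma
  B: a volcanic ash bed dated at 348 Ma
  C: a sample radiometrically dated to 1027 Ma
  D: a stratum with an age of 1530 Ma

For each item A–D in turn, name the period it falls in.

A: 1722 Ma lies in 1800–1600 Ma, so Statherian.
B: 348 Ma lies in 358.9–298.9 Ma, so Carboniferous.
C: 1027 Ma lies in 1200–1000 Ma, so Stenian.
D: 1530 Ma lies in 1600–1400 Ma, so Calymmian.

A — Statherian; B — Carboniferous; C — Stenian; D — Calymmian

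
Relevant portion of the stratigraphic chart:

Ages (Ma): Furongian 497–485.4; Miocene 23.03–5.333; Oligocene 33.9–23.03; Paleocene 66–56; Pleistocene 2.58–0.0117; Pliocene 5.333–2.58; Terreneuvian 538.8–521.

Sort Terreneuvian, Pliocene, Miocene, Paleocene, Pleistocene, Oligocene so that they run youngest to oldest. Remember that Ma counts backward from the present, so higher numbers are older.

Pleistocene, Pliocene, Miocene, Oligocene, Paleocene, Terreneuvian

Read off each span (Ma): Terreneuvian 538.8–521; Pliocene 5.333–2.58; Miocene 23.03–5.333; Paleocene 66–56; Pleistocene 2.58–0.0117; Oligocene 33.9–23.03.
Larger Ma is older, so oldest→youngest is Terreneuvian, Paleocene, Oligocene, Miocene, Pliocene, Pleistocene; reverse it for youngest→oldest.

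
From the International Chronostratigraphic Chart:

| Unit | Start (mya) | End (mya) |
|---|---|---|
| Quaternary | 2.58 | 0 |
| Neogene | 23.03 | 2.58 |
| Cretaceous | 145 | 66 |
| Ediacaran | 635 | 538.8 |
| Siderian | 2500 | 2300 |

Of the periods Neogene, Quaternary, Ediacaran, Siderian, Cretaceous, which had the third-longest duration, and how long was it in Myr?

Durations: Neogene 20.45; Quaternary 2.58; Ediacaran 96.2; Siderian 200; Cretaceous 79 Myr.
Sorted longest-first: Siderian (200), Ediacaran (96.2), Cretaceous (79), Neogene (20.45), Quaternary (2.58).
The third longest is Cretaceous at 79 Myr.

Cretaceous, 79 million years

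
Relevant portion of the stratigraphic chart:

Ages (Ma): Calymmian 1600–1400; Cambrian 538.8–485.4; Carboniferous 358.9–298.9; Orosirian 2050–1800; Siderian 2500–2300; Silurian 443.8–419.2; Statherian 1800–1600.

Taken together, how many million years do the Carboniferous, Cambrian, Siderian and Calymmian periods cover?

513.4 million years

Each duration: Carboniferous = 60; Cambrian = 53.4; Siderian = 200; Calymmian = 200.
Sum: 60 + 53.4 + 200 + 200 = 513.4 Myr.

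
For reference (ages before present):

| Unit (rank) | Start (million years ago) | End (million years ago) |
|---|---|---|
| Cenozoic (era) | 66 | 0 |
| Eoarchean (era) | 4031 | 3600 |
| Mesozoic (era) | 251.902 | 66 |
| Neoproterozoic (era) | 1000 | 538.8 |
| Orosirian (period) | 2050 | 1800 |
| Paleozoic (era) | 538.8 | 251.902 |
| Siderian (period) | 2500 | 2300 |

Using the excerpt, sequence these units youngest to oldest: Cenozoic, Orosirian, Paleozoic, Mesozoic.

Read off each span (Ma): Cenozoic 66–0; Orosirian 2050–1800; Paleozoic 538.8–251.902; Mesozoic 251.902–66.
Larger Ma is older, so oldest→youngest is Orosirian, Paleozoic, Mesozoic, Cenozoic; reverse it for youngest→oldest.

Cenozoic, then Mesozoic, then Paleozoic, then Orosirian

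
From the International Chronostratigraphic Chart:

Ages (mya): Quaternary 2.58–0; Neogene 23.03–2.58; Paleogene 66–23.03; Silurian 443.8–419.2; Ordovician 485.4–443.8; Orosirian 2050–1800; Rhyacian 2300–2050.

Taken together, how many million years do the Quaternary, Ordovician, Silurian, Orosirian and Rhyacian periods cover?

Each duration: Quaternary = 2.58; Ordovician = 41.6; Silurian = 24.6; Orosirian = 250; Rhyacian = 250.
Sum: 2.58 + 41.6 + 24.6 + 250 + 250 = 568.78 Myr.

568.78 million years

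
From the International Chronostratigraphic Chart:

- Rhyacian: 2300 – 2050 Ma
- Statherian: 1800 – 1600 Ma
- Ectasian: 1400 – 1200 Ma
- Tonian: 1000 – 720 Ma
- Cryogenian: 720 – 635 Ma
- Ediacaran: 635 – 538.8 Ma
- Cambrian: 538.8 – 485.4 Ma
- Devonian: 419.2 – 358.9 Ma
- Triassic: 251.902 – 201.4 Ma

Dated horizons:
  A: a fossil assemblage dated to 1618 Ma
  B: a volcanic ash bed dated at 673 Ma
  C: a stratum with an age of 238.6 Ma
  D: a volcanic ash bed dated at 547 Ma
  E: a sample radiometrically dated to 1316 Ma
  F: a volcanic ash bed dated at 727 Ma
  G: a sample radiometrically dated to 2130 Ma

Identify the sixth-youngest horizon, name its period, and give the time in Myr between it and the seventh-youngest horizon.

Sorted youngest-first by Ma: C (238.6), D (547), B (673), F (727), E (1316), A (1618), G (2130).
The sixth youngest is A at 1618 Ma, which lies in 1800–1600 Ma: the Statherian.
The seventh youngest is G at 2130 Ma; separation = |1618 − 2130| = 512 Myr.

A, in the Statherian; 512 million years to G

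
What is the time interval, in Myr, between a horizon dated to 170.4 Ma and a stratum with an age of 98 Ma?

170.4 − 98 = 72.4 million years.

72.4 million years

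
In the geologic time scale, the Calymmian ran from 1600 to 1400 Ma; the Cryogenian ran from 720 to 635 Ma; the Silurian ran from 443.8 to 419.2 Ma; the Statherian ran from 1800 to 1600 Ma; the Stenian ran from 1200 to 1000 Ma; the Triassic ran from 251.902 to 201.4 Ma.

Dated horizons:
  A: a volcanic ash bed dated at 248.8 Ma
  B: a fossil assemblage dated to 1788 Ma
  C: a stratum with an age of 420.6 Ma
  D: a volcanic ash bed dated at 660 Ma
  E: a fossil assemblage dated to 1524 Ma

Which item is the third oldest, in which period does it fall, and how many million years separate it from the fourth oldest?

D, in the Cryogenian; 239.4 million years to C

Larger Ma means older, so oldest first: B 1788 > E 1524 > D 660 > C 420.6 > A 248.8.
Counting 3 along gives D (660 Ma); the excerpt puts that inside the Cryogenian, 720–635 Ma.
Next in line is C (420.6 Ma), and 660 − 420.6 = 239.4 Myr.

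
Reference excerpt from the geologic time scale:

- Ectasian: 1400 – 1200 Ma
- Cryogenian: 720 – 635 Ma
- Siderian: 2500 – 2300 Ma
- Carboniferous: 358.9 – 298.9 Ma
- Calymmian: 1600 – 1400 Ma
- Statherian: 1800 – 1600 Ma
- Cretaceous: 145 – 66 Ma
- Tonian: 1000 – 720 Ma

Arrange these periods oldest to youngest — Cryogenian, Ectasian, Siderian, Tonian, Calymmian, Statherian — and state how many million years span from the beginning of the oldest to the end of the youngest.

Siderian, Statherian, Calymmian, Ectasian, Tonian, Cryogenian; total span 1865 Myr

Start ages (Ma): Siderian 2500, Statherian 1800, Calymmian 1600, Ectasian 1400, Tonian 1000, Cryogenian 720.
Ordered oldest to youngest: Siderian, Statherian, Calymmian, Ectasian, Tonian, Cryogenian.
Span = 2500 − 635 = 1865 Myr.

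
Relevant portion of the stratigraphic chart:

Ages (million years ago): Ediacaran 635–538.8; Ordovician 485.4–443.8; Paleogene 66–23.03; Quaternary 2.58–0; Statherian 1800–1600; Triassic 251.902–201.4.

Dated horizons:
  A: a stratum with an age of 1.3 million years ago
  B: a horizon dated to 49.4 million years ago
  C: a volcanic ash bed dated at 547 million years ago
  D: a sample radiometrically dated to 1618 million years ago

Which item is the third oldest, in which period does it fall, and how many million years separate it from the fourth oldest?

Sorted oldest-first by Ma: D (1618), C (547), B (49.4), A (1.3).
The third oldest is B at 49.4 Ma, which lies in 66–23.03 Ma: the Paleogene.
The fourth oldest is A at 1.3 Ma; separation = |49.4 − 1.3| = 48.1 Myr.

B, in the Paleogene; 48.1 million years to A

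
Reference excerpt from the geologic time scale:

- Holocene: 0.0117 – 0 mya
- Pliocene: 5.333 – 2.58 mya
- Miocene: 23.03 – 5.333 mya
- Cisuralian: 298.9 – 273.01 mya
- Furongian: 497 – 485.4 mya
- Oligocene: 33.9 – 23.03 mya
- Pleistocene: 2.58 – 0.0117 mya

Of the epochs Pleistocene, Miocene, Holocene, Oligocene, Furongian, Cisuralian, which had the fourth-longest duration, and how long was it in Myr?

Oligocene, 10.87 million years

Start − end for each: Pleistocene 2.58 − 0.0117 = 2.5683; Miocene 23.03 − 5.333 = 17.697; Holocene 0.0117 − 0 = 0.0117; Oligocene 33.9 − 23.03 = 10.87; Furongian 497 − 485.4 = 11.6; Cisuralian 298.9 − 273.01 = 25.89.
Ranking these from longest: Cisuralian > Miocene > Furongian > Oligocene > Pleistocene > Holocene.
Position 4 in that ranking is Oligocene, which lasted 10.87 Myr.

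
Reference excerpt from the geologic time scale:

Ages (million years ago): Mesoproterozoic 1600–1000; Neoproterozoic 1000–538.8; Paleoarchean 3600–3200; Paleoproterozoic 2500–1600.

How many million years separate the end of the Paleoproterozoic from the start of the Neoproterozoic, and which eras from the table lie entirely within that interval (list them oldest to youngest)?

600 million years; Mesoproterozoic

End of Paleoproterozoic = 1600 Ma; start of Neoproterozoic = 1000 Ma.
Gap = 1600 − 1000 = 600 Myr.
Eras wholly inside 1600–1000 Ma: Mesoproterozoic (1600–1000).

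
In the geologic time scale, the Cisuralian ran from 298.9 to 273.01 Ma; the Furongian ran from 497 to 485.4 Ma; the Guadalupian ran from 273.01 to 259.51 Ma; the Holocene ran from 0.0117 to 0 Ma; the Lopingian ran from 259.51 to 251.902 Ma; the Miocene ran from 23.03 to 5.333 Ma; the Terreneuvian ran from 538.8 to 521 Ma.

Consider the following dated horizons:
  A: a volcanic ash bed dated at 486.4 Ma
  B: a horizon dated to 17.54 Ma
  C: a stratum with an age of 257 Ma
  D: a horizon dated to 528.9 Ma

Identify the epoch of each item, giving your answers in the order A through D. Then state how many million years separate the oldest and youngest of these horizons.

A — Furongian; B — Miocene; C — Lopingian; D — Terreneuvian; span 511.36 million years

Match each age against the start–end ranges in the excerpt: A = 486.4 Ma → Furongian (497–485.4); B = 17.54 Ma → Miocene (23.03–5.333); C = 257 Ma → Lopingian (259.51–251.902); D = 528.9 Ma → Terreneuvian (538.8–521).
The largest age is 528.9 Ma and the smallest is 17.54 Ma; their difference is 511.36 Myr.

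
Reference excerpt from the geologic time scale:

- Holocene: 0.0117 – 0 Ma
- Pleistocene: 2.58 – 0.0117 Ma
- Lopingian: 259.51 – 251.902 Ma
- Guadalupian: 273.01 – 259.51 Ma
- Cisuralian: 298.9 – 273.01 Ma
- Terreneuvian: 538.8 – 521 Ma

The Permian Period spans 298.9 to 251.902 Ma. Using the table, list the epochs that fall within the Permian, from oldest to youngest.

Cisuralian, Guadalupian, Lopingian

Epochs with both bounds inside 298.9–251.902 Ma: Cisuralian (298.9–273.01), Guadalupian (273.01–259.51), Lopingian (259.51–251.902).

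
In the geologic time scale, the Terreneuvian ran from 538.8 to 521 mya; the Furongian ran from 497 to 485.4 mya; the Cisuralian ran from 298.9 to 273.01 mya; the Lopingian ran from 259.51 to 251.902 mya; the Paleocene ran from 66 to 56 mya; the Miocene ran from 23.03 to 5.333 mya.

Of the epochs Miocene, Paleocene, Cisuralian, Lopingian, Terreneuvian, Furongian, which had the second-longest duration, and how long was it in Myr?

Durations: Miocene 17.697; Paleocene 10; Cisuralian 25.89; Lopingian 7.608; Terreneuvian 17.8; Furongian 11.6 Myr.
Sorted longest-first: Cisuralian (25.89), Terreneuvian (17.8), Miocene (17.697), Furongian (11.6), Paleocene (10), Lopingian (7.608).
The second longest is Terreneuvian at 17.8 Myr.

Terreneuvian, 17.8 million years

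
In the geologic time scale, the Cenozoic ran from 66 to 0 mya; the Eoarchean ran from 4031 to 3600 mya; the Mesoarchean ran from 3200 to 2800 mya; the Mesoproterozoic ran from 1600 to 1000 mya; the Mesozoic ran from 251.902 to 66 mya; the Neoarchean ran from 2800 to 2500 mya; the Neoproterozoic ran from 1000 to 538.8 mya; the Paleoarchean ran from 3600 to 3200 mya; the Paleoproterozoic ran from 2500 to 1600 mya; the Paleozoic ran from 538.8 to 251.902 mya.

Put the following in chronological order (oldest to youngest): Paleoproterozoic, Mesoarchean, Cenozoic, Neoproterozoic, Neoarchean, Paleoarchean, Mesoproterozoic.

Paleoarchean → Mesoarchean → Neoarchean → Paleoproterozoic → Mesoproterozoic → Neoproterozoic → Cenozoic

Sorting by start age (descending Ma, since larger Ma = older): Paleoarchean start 3600, Mesoarchean start 3200, Neoarchean start 2800, Paleoproterozoic start 2500, Mesoproterozoic start 1600, Neoproterozoic start 1000, Cenozoic start 66.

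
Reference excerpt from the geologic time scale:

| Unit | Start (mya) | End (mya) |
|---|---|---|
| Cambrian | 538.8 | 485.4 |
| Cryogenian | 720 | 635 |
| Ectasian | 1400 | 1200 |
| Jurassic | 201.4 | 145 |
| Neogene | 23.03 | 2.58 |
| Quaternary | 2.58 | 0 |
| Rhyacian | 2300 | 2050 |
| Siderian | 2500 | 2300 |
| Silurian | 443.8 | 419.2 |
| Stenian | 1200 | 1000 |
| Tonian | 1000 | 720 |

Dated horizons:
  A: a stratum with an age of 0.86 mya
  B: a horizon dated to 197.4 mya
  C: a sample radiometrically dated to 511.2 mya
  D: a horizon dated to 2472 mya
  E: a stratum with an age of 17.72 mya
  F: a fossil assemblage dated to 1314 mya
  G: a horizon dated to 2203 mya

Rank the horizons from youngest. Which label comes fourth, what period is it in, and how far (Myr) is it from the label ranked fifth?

C, in the Cambrian; 802.8 million years to F

Sorted youngest-first by Ma: A (0.86), E (17.72), B (197.4), C (511.2), F (1314), G (2203), D (2472).
The fourth youngest is C at 511.2 Ma, which lies in 538.8–485.4 Ma: the Cambrian.
The fifth youngest is F at 1314 Ma; separation = |511.2 − 1314| = 802.8 Myr.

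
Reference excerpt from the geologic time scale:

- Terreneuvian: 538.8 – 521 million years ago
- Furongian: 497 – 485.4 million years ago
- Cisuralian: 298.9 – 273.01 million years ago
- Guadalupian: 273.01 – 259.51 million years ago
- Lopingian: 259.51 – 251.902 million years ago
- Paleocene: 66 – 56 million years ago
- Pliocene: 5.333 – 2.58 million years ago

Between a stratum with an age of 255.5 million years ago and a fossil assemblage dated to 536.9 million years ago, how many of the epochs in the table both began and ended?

3

The older date is 536.9 Ma and the younger is 255.5 Ma.
Epochs with start < 536.9 and end > 255.5 Ma: Furongian (497–485.4), Cisuralian (298.9–273.01), Guadalupian (273.01–259.51).
That is 3 complete epochs.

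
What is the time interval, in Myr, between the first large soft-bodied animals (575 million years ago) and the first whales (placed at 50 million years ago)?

575 − 50 = 525 million years.

525 million years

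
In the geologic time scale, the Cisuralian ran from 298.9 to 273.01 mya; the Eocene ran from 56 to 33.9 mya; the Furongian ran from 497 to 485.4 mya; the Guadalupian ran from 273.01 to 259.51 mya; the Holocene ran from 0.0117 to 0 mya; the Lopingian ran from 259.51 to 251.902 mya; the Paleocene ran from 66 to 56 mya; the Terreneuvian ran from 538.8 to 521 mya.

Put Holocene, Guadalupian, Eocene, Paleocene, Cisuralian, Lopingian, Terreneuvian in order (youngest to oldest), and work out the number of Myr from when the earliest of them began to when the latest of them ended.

Holocene → Eocene → Paleocene → Lopingian → Guadalupian → Cisuralian → Terreneuvian; total span 538.8 Myr

Start ages (Ma): Terreneuvian 538.8, Cisuralian 298.9, Guadalupian 273.01, Lopingian 259.51, Paleocene 66, Eocene 56, Holocene 0.0117.
Ordered youngest to oldest: Holocene, Eocene, Paleocene, Lopingian, Guadalupian, Cisuralian, Terreneuvian.
Span = 538.8 − 0 = 538.8 Myr.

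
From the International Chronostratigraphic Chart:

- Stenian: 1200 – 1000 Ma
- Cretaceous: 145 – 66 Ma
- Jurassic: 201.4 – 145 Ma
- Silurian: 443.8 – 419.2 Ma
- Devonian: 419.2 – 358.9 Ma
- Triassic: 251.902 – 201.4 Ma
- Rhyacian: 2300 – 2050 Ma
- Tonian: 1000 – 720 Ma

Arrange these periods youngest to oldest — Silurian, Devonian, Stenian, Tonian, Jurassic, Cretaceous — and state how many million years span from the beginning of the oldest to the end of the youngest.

Cretaceous, Jurassic, Devonian, Silurian, Tonian, Stenian; total span 1134 Myr

From the excerpt: Silurian 443.8–419.2; Devonian 419.2–358.9; Stenian 1200–1000; Tonian 1000–720; Jurassic 201.4–145; Cretaceous 145–66 (Ma).
Larger Ma is earlier, so the oldest is Stenian and the youngest is Cretaceous; youngest to oldest: Cretaceous, Jurassic, Devonian, Silurian, Tonian, Stenian.
Oldest start 1200 minus youngest end 66 gives 1134 Myr overall.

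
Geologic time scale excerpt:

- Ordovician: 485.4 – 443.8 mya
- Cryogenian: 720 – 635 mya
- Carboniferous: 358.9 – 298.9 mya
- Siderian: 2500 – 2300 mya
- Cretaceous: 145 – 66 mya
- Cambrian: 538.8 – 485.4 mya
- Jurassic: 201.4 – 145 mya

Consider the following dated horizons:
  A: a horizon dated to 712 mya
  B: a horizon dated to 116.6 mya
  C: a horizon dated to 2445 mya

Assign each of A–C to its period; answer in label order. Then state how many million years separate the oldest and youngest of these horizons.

A — Cryogenian; B — Cretaceous; C — Siderian; span 2328.4 million years

A: 712 Ma lies in 720–635 Ma, so Cryogenian.
B: 116.6 Ma lies in 145–66 Ma, so Cretaceous.
C: 2445 Ma lies in 2500–2300 Ma, so Siderian.
Oldest = 2445 Ma, youngest = 116.6 Ma → span 2328.4 Myr.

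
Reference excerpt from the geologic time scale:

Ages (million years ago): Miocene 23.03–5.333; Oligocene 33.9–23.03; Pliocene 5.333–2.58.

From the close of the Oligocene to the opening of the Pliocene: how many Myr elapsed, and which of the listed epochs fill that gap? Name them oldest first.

The Oligocene closes at 23.03 Ma and the Pliocene opens at 5.333 Ma, so the interval is 23.03 − 5.333 = 17.697 Myr.
An epoch fits inside if it starts at or after 23.03 Ma and ends at or before 5.333 Ma; oldest first that gives Miocene.

17.697 million years; Miocene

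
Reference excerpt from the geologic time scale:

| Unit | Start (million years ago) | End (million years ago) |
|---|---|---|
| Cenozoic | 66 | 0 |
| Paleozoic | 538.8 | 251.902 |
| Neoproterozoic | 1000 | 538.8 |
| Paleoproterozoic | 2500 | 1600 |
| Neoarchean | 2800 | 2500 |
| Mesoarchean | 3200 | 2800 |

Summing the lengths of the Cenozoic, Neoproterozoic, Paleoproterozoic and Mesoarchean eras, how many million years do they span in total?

Each duration: Cenozoic = 66; Neoproterozoic = 461.2; Paleoproterozoic = 900; Mesoarchean = 400.
Sum: 66 + 461.2 + 900 + 400 = 1827.2 Myr.

1827.2 million years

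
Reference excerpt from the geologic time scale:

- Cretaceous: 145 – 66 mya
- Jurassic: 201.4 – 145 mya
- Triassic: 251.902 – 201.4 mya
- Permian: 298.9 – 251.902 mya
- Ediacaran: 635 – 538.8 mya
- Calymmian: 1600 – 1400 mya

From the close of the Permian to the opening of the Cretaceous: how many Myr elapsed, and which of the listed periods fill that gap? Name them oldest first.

106.902 million years; Triassic, Jurassic

End of Permian = 251.902 Ma; start of Cretaceous = 145 Ma.
Gap = 251.902 − 145 = 106.902 Myr.
Periods wholly inside 251.902–145 Ma: Triassic (251.902–201.4), Jurassic (201.4–145).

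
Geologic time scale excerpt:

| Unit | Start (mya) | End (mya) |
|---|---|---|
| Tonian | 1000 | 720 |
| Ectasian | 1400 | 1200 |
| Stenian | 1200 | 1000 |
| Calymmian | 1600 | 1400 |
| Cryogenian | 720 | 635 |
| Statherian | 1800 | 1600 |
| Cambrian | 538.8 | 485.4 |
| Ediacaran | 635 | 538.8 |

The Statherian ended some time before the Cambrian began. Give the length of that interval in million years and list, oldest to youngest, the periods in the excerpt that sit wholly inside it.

The Statherian closes at 1600 Ma and the Cambrian opens at 538.8 Ma, so the interval is 1600 − 538.8 = 1061.2 Myr.
A period fits inside if it starts at or after 1600 Ma and ends at or before 538.8 Ma; oldest first that gives Calymmian, Ectasian, Stenian, Tonian, Cryogenian, Ediacaran.

1061.2 million years; Calymmian, Ectasian, Stenian, Tonian, Cryogenian, Ediacaran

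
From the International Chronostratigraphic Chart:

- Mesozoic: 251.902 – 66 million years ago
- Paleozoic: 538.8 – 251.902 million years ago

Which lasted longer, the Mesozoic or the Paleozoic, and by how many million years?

Paleozoic, by 100.996 million years

Mesozoic: 251.902 − 66 = 185.902 Myr.
Paleozoic: 538.8 − 251.902 = 286.898 Myr.
Difference: 286.898 − 185.902 = 100.996 Myr, so the Paleozoic was longer.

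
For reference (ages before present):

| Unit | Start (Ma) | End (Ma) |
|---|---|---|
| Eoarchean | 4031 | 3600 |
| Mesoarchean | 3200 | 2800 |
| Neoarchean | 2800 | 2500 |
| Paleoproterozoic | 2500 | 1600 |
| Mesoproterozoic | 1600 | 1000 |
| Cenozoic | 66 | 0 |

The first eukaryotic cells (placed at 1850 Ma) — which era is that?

1850 Ma lies between 2500 and 1600 Ma, so it falls in the Paleoproterozoic.

Paleoproterozoic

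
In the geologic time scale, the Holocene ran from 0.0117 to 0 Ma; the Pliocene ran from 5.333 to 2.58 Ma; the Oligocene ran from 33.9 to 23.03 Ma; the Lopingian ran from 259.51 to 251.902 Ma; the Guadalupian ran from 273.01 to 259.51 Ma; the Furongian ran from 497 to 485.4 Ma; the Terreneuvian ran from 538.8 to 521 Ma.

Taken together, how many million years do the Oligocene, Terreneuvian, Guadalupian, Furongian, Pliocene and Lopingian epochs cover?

64.131 million years

Each duration: Oligocene = 10.87; Terreneuvian = 17.8; Guadalupian = 13.5; Furongian = 11.6; Pliocene = 2.753; Lopingian = 7.608.
Sum: 10.87 + 17.8 + 13.5 + 11.6 + 2.753 + 7.608 = 64.131 Myr.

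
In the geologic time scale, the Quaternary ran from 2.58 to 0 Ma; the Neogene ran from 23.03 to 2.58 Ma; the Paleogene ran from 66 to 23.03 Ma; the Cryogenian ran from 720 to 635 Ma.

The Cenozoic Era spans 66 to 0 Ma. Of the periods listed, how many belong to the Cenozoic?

3

Periods inside 66–0 Ma: Paleogene, Neogene, Quaternary — 3 in total.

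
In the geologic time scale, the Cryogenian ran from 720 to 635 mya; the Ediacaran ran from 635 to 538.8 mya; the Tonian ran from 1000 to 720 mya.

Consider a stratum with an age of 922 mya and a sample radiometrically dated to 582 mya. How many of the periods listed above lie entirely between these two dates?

1

922 Ma sits inside the Tonian (1000–720) and 582 Ma inside the Ediacaran (635–538.8); neither of those is wholly between the two dates.
The listed periods lying completely between them are Cryogenian — 1 in all.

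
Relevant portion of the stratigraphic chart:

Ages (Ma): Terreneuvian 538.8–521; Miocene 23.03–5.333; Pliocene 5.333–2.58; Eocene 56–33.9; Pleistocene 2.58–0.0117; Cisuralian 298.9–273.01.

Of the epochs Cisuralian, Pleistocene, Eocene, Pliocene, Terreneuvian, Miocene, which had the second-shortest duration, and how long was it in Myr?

Start − end for each: Cisuralian 298.9 − 273.01 = 25.89; Pleistocene 2.58 − 0.0117 = 2.5683; Eocene 56 − 33.9 = 22.1; Pliocene 5.333 − 2.58 = 2.753; Terreneuvian 538.8 − 521 = 17.8; Miocene 23.03 − 5.333 = 17.697.
Ranking these from shortest: Pleistocene < Pliocene < Miocene < Terreneuvian < Eocene < Cisuralian.
Position 2 in that ranking is Pliocene, which lasted 2.753 Myr.

Pliocene, 2.753 million years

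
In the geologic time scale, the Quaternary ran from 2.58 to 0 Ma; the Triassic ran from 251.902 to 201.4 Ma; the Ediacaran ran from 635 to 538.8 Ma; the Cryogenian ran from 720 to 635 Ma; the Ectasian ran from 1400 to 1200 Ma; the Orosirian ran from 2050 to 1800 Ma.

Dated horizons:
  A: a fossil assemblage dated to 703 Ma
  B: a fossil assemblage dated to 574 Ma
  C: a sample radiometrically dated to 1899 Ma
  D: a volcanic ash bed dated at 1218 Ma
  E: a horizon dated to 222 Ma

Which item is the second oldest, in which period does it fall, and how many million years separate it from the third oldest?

D, in the Ectasian; 515 million years to A

Sorted oldest-first by Ma: C (1899), D (1218), A (703), B (574), E (222).
The second oldest is D at 1218 Ma, which lies in 1400–1200 Ma: the Ectasian.
The third oldest is A at 703 Ma; separation = |1218 − 703| = 515 Myr.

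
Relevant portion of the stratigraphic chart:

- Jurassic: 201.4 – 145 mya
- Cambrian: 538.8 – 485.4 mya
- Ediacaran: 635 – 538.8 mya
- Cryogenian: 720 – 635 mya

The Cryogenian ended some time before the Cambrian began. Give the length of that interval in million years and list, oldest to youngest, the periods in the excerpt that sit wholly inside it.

The Cryogenian closes at 635 Ma and the Cambrian opens at 538.8 Ma, so the interval is 635 − 538.8 = 96.2 Myr.
A period fits inside if it starts at or after 635 Ma and ends at or before 538.8 Ma; oldest first that gives Ediacaran.

96.2 million years; Ediacaran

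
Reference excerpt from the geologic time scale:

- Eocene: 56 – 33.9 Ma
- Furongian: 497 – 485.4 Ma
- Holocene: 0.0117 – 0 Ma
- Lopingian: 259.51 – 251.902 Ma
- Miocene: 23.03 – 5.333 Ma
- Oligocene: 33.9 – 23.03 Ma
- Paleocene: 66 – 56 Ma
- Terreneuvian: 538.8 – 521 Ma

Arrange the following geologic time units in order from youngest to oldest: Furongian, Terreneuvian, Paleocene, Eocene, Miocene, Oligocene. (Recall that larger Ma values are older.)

Miocene, Oligocene, Eocene, Paleocene, Furongian, Terreneuvian

The oldest of these is Terreneuvian (starts 538.8 Ma) and the youngest is Miocene (ends 5.333 Ma).
In between, by decreasing start age: Furongian (497), Paleocene (66), Eocene (56), Oligocene (33.9).
Listing youngest first means reversing that sequence.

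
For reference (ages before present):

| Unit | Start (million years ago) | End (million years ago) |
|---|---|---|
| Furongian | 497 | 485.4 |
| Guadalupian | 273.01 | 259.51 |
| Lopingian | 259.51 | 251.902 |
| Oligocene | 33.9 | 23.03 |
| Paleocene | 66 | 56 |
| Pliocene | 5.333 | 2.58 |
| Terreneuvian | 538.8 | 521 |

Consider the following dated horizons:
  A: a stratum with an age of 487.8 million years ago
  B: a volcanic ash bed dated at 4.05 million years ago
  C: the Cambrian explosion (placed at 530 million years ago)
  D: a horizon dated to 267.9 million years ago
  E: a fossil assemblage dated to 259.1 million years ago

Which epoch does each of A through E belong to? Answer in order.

A — Furongian; B — Pliocene; C — Terreneuvian; D — Guadalupian; E — Lopingian

A: 487.8 Ma lies in 497–485.4 Ma, so Furongian.
B: 4.05 Ma lies in 5.333–2.58 Ma, so Pliocene.
C: 530 Ma lies in 538.8–521 Ma, so Terreneuvian.
D: 267.9 Ma lies in 273.01–259.51 Ma, so Guadalupian.
E: 259.1 Ma lies in 259.51–251.902 Ma, so Lopingian.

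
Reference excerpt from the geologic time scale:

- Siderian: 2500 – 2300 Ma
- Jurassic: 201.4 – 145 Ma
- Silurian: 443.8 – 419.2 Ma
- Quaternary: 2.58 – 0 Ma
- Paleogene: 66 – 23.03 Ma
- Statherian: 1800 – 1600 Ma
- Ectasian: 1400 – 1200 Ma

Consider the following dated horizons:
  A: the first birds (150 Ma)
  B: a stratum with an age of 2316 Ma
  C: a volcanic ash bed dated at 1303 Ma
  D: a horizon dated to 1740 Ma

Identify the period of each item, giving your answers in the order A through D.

A — Jurassic; B — Siderian; C — Ectasian; D — Statherian

A: 150 Ma lies in 201.4–145 Ma, so Jurassic.
B: 2316 Ma lies in 2500–2300 Ma, so Siderian.
C: 1303 Ma lies in 1400–1200 Ma, so Ectasian.
D: 1740 Ma lies in 1800–1600 Ma, so Statherian.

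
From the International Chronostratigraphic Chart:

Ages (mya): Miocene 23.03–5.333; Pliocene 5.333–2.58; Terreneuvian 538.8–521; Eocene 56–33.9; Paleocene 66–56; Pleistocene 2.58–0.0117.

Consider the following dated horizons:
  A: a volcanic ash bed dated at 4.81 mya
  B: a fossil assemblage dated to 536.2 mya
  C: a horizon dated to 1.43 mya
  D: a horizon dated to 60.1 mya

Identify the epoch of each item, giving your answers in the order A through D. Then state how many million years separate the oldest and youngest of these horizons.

Match each age against the start–end ranges in the excerpt: A = 4.81 Ma → Pliocene (5.333–2.58); B = 536.2 Ma → Terreneuvian (538.8–521); C = 1.43 Ma → Pleistocene (2.58–0.0117); D = 60.1 Ma → Paleocene (66–56).
The largest age is 536.2 Ma and the smallest is 1.43 Ma; their difference is 534.77 Myr.

A — Pliocene; B — Terreneuvian; C — Pleistocene; D — Paleocene; span 534.77 million years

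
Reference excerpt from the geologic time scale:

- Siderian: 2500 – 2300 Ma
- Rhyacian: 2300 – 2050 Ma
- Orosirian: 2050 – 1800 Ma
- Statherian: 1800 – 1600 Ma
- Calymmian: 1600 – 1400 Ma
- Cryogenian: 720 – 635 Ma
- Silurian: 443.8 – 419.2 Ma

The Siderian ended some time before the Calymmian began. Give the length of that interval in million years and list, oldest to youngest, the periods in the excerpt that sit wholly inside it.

End of Siderian = 2300 Ma; start of Calymmian = 1600 Ma.
Gap = 2300 − 1600 = 700 Myr.
Periods wholly inside 2300–1600 Ma: Rhyacian (2300–2050), Orosirian (2050–1800), Statherian (1800–1600).

700 million years; Rhyacian, Orosirian, Statherian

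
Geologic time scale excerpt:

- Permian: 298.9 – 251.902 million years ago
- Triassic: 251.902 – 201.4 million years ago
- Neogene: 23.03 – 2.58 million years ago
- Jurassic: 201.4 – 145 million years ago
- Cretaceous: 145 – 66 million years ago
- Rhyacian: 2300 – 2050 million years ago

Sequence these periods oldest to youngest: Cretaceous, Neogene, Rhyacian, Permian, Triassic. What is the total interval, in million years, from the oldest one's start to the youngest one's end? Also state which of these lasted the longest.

From the excerpt: Cretaceous 145–66; Neogene 23.03–2.58; Rhyacian 2300–2050; Permian 298.9–251.902; Triassic 251.902–201.4 (Ma).
Larger Ma is earlier, so the oldest is Rhyacian and the youngest is Neogene; oldest to youngest: Rhyacian, Permian, Triassic, Cretaceous, Neogene.
Oldest start 2300 minus youngest end 2.58 gives 2297.42 Myr overall.
Individual lengths (start − end): Permian 46.998; Rhyacian 250; Triassic 50.502; Neogene 20.45; Cretaceous 79. The largest is Rhyacian at 250 Myr.

Rhyacian → Permian → Triassic → Cretaceous → Neogene; total span 2297.42 Myr; longest is Rhyacian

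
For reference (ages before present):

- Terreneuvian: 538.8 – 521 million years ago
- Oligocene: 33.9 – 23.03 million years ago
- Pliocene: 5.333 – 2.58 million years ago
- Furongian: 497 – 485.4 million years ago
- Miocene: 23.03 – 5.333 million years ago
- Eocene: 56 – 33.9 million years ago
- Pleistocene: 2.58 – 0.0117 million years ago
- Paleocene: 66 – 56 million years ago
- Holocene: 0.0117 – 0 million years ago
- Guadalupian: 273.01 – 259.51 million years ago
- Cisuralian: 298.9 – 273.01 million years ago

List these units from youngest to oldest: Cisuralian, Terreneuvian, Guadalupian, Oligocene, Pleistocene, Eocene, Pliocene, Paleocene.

Pleistocene, then Pliocene, then Oligocene, then Eocene, then Paleocene, then Guadalupian, then Cisuralian, then Terreneuvian

Sorting by start age (ascending Ma, since larger Ma = older): Pleistocene start 2.58, Pliocene start 5.333, Oligocene start 33.9, Eocene start 56, Paleocene start 66, Guadalupian start 273.01, Cisuralian start 298.9, Terreneuvian start 538.8.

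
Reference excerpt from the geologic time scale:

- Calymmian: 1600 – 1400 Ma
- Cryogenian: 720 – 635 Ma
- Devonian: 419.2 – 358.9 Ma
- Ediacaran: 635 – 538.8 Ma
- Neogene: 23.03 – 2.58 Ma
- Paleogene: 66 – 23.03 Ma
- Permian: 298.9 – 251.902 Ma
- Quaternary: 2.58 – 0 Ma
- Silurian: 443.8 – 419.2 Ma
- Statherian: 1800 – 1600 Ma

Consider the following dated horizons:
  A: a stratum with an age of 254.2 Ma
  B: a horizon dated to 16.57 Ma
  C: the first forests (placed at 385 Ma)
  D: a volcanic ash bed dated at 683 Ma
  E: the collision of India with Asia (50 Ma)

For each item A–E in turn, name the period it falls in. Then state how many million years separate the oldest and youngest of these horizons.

A: 254.2 Ma lies in 298.9–251.902 Ma, so Permian.
B: 16.57 Ma lies in 23.03–2.58 Ma, so Neogene.
C: 385 Ma lies in 419.2–358.9 Ma, so Devonian.
D: 683 Ma lies in 720–635 Ma, so Cryogenian.
E: 50 Ma lies in 66–23.03 Ma, so Paleogene.
Oldest = 683 Ma, youngest = 16.57 Ma → span 666.43 Myr.

A — Permian; B — Neogene; C — Devonian; D — Cryogenian; E — Paleogene; span 666.43 million years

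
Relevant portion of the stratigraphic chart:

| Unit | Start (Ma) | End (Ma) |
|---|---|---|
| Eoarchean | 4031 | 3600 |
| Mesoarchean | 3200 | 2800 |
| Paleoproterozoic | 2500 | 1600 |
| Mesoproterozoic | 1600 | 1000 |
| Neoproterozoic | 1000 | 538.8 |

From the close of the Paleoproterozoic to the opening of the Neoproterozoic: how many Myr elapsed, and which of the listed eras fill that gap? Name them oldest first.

600 million years; Mesoproterozoic

The Paleoproterozoic closes at 1600 Ma and the Neoproterozoic opens at 1000 Ma, so the interval is 1600 − 1000 = 600 Myr.
An era fits inside if it starts at or after 1600 Ma and ends at or before 1000 Ma; oldest first that gives Mesoproterozoic.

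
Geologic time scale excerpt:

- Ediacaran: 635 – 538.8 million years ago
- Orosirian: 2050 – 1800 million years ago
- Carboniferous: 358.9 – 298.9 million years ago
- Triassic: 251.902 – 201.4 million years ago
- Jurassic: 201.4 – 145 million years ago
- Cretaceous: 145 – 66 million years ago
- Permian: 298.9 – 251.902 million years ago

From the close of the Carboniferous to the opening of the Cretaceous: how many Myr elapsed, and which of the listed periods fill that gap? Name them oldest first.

153.9 million years; Permian, Triassic, Jurassic

The Carboniferous closes at 298.9 Ma and the Cretaceous opens at 145 Ma, so the interval is 298.9 − 145 = 153.9 Myr.
A period fits inside if it starts at or after 298.9 Ma and ends at or before 145 Ma; oldest first that gives Permian, Triassic, Jurassic.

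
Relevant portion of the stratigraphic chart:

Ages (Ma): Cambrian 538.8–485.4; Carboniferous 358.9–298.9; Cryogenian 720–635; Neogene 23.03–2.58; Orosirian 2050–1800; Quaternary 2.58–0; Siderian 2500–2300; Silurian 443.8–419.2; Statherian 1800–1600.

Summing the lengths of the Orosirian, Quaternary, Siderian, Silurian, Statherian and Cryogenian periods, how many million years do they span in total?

Each duration: Orosirian = 250; Quaternary = 2.58; Siderian = 200; Silurian = 24.6; Statherian = 200; Cryogenian = 85.
Sum: 250 + 2.58 + 200 + 24.6 + 200 + 85 = 762.18 Myr.

762.18 million years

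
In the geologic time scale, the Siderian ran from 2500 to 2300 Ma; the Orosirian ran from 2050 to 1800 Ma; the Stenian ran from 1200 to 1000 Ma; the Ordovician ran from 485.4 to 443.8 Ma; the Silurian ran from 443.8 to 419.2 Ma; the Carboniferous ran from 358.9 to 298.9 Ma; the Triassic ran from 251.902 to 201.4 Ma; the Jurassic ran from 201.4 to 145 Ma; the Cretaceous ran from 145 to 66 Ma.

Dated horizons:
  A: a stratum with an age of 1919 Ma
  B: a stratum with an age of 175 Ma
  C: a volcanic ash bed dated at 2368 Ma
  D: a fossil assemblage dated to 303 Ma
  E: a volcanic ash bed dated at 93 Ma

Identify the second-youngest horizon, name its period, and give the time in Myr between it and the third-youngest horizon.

B, in the Jurassic; 128 million years to D

Sorted youngest-first by Ma: E (93), B (175), D (303), A (1919), C (2368).
The second youngest is B at 175 Ma, which lies in 201.4–145 Ma: the Jurassic.
The third youngest is D at 303 Ma; separation = |175 − 303| = 128 Myr.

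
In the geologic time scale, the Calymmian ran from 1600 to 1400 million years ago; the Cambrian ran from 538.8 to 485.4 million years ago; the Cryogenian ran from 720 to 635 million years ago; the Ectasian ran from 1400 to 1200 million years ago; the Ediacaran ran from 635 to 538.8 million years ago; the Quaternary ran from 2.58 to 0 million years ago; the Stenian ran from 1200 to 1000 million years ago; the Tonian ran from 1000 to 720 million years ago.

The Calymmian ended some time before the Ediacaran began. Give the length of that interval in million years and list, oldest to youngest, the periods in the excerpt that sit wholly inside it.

765 million years; Ectasian, Stenian, Tonian, Cryogenian

End of Calymmian = 1400 Ma; start of Ediacaran = 635 Ma.
Gap = 1400 − 635 = 765 Myr.
Periods wholly inside 1400–635 Ma: Ectasian (1400–1200), Stenian (1200–1000), Tonian (1000–720), Cryogenian (720–635).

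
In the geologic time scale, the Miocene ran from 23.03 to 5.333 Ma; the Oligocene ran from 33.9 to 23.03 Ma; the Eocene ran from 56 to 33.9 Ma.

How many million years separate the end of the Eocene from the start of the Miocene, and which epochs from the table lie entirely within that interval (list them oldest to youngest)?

The Eocene closes at 33.9 Ma and the Miocene opens at 23.03 Ma, so the interval is 33.9 − 23.03 = 10.87 Myr.
An epoch fits inside if it starts at or after 33.9 Ma and ends at or before 23.03 Ma; oldest first that gives Oligocene.

10.87 million years; Oligocene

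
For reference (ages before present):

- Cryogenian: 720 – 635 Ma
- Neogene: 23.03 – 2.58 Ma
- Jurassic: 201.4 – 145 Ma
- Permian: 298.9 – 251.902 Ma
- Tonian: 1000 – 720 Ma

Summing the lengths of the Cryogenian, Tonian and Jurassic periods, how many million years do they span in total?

421.4 million years

Duration is start − end for each: (720 − 635) + (1000 − 720) + (201.4 − 145).
That is 85 + 280 + 56.4, which totals 421.4 million years.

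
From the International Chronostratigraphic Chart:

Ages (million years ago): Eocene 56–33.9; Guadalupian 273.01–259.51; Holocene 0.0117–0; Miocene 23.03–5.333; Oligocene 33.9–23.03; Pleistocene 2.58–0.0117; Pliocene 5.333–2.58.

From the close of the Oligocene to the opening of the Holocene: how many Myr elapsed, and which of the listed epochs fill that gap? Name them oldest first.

The Oligocene closes at 23.03 Ma and the Holocene opens at 0.0117 Ma, so the interval is 23.03 − 0.0117 = 23.0183 Myr.
An epoch fits inside if it starts at or after 23.03 Ma and ends at or before 0.0117 Ma; oldest first that gives Miocene, Pliocene, Pleistocene.

23.0183 million years; Miocene, Pliocene, Pleistocene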